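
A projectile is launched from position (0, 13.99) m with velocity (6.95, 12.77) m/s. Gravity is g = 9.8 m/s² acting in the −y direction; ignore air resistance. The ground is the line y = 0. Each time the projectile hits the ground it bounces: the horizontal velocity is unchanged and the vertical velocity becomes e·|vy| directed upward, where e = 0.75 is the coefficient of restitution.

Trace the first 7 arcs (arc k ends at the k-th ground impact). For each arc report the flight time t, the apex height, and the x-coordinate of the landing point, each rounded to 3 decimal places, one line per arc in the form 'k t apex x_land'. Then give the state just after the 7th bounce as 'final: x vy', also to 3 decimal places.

1 3.437 22.310 23.886
2 3.201 12.549 46.131
3 2.401 7.059 62.815
4 1.800 3.971 75.327
5 1.350 2.234 84.712
6 1.013 1.256 91.750
7 0.760 0.707 97.029
final: 97.029 2.791

Arc 1: start y=13.990, vy=12.770 → t=3.437, apex=22.310, x_land=23.886, impact vy=-20.911
  bounce: vy ← 0.75·20.911 = 15.683
Arc 2: start y=0.000, vy=15.683 → t=3.201, apex=12.549, x_land=46.131, impact vy=-15.683
  bounce: vy ← 0.75·15.683 = 11.763
Arc 3: start y=0.000, vy=11.763 → t=2.401, apex=7.059, x_land=62.815, impact vy=-11.763
  bounce: vy ← 0.75·11.763 = 8.822
Arc 4: start y=0.000, vy=8.822 → t=1.800, apex=3.971, x_land=75.327, impact vy=-8.822
  bounce: vy ← 0.75·8.822 = 6.616
Arc 5: start y=0.000, vy=6.616 → t=1.350, apex=2.234, x_land=84.712, impact vy=-6.616
  bounce: vy ← 0.75·6.616 = 4.962
Arc 6: start y=0.000, vy=4.962 → t=1.013, apex=1.256, x_land=91.750, impact vy=-4.962
  bounce: vy ← 0.75·4.962 = 3.722
Arc 7: start y=0.000, vy=3.722 → t=0.760, apex=0.707, x_land=97.029, impact vy=-3.722
  bounce: vy ← 0.75·3.722 = 2.791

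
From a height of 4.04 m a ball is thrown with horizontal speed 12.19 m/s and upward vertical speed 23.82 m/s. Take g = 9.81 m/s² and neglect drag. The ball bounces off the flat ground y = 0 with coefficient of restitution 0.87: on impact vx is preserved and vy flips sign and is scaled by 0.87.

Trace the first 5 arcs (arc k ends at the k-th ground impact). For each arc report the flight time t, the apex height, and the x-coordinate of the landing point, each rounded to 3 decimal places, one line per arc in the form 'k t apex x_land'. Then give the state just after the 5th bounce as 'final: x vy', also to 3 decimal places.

1 5.020 32.959 61.198
2 4.510 24.947 116.180
3 3.924 18.882 164.014
4 3.414 14.292 205.630
5 2.970 10.818 241.836
final: 241.836 12.675

Arc 1: start y=4.040, vy=23.820 → t=5.020, apex=32.959, x_land=61.198, impact vy=-25.429
  bounce: vy ← 0.87·25.429 = 22.124
Arc 2: start y=0.000, vy=22.124 → t=4.510, apex=24.947, x_land=116.180, impact vy=-22.124
  bounce: vy ← 0.87·22.124 = 19.248
Arc 3: start y=0.000, vy=19.248 → t=3.924, apex=18.882, x_land=164.014, impact vy=-19.248
  bounce: vy ← 0.87·19.248 = 16.745
Arc 4: start y=0.000, vy=16.745 → t=3.414, apex=14.292, x_land=205.630, impact vy=-16.745
  bounce: vy ← 0.87·16.745 = 14.568
Arc 5: start y=0.000, vy=14.568 → t=2.970, apex=10.818, x_land=241.836, impact vy=-14.568
  bounce: vy ← 0.87·14.568 = 12.675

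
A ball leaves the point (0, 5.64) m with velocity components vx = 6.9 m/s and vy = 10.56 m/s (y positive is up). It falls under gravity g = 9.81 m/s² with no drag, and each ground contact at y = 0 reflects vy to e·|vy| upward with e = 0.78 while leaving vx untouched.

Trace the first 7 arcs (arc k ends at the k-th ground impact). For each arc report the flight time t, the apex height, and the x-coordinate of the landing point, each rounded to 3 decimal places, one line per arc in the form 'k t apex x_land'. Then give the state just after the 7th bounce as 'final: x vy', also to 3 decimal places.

Arc 1: start y=5.640, vy=10.560 → t=2.596, apex=11.324, x_land=17.911, impact vy=-14.905
  bounce: vy ← 0.78·14.905 = 11.626
Arc 2: start y=0.000, vy=11.626 → t=2.370, apex=6.889, x_land=34.266, impact vy=-11.626
  bounce: vy ← 0.78·11.626 = 9.068
Arc 3: start y=0.000, vy=9.068 → t=1.849, apex=4.191, x_land=47.023, impact vy=-9.068
  bounce: vy ← 0.78·9.068 = 7.073
Arc 4: start y=0.000, vy=7.073 → t=1.442, apex=2.550, x_land=56.973, impact vy=-7.073
  bounce: vy ← 0.78·7.073 = 5.517
Arc 5: start y=0.000, vy=5.517 → t=1.125, apex=1.551, x_land=64.735, impact vy=-5.517
  bounce: vy ← 0.78·5.517 = 4.303
Arc 6: start y=0.000, vy=4.303 → t=0.877, apex=0.944, x_land=70.788, impact vy=-4.303
  bounce: vy ← 0.78·4.303 = 3.357
Arc 7: start y=0.000, vy=3.357 → t=0.684, apex=0.574, x_land=75.510, impact vy=-3.357
  bounce: vy ← 0.78·3.357 = 2.618

1 2.596 11.324 17.911
2 2.370 6.889 34.266
3 1.849 4.191 47.023
4 1.442 2.550 56.973
5 1.125 1.551 64.735
6 0.877 0.944 70.788
7 0.684 0.574 75.510
final: 75.510 2.618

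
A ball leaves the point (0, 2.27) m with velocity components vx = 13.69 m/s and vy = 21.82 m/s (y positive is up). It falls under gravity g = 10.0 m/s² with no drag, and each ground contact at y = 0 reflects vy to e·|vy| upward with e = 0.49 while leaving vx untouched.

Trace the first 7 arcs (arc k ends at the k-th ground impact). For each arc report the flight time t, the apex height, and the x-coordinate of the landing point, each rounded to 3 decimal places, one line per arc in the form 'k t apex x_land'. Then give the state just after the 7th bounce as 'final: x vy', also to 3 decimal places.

1 4.466 26.076 61.135
2 2.238 6.261 91.773
3 1.097 1.503 106.786
4 0.537 0.361 114.142
5 0.263 0.087 117.746
6 0.129 0.021 119.513
7 0.063 0.005 120.378
final: 120.378 0.155

Arc 1: start y=2.270, vy=21.820 → t=4.466, apex=26.076, x_land=61.135, impact vy=-22.837
  bounce: vy ← 0.49·22.837 = 11.190
Arc 2: start y=0.000, vy=11.190 → t=2.238, apex=6.261, x_land=91.773, impact vy=-11.190
  bounce: vy ← 0.49·11.190 = 5.483
Arc 3: start y=0.000, vy=5.483 → t=1.097, apex=1.503, x_land=106.786, impact vy=-5.483
  bounce: vy ← 0.49·5.483 = 2.687
Arc 4: start y=0.000, vy=2.687 → t=0.537, apex=0.361, x_land=114.142, impact vy=-2.687
  bounce: vy ← 0.49·2.687 = 1.316
Arc 5: start y=0.000, vy=1.316 → t=0.263, apex=0.087, x_land=117.746, impact vy=-1.316
  bounce: vy ← 0.49·1.316 = 0.645
Arc 6: start y=0.000, vy=0.645 → t=0.129, apex=0.021, x_land=119.513, impact vy=-0.645
  bounce: vy ← 0.49·0.645 = 0.316
Arc 7: start y=0.000, vy=0.316 → t=0.063, apex=0.005, x_land=120.378, impact vy=-0.316
  bounce: vy ← 0.49·0.316 = 0.155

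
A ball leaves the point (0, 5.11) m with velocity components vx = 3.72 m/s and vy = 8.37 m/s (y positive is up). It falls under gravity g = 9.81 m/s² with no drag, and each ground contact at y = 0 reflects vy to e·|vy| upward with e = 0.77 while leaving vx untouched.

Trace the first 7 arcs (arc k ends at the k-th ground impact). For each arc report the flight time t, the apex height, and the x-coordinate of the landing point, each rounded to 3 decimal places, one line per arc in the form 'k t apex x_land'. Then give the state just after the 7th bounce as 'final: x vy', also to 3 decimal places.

Arc 1: start y=5.110, vy=8.370 → t=2.184, apex=8.681, x_land=8.123, impact vy=-13.050
  bounce: vy ← 0.77·13.050 = 10.049
Arc 2: start y=0.000, vy=10.049 → t=2.049, apex=5.147, x_land=15.744, impact vy=-10.049
  bounce: vy ← 0.77·10.049 = 7.738
Arc 3: start y=0.000, vy=7.738 → t=1.577, apex=3.052, x_land=21.612, impact vy=-7.738
  bounce: vy ← 0.77·7.738 = 5.958
Arc 4: start y=0.000, vy=5.958 → t=1.215, apex=1.809, x_land=26.131, impact vy=-5.958
  bounce: vy ← 0.77·5.958 = 4.588
Arc 5: start y=0.000, vy=4.588 → t=0.935, apex=1.073, x_land=29.610, impact vy=-4.588
  bounce: vy ← 0.77·4.588 = 3.532
Arc 6: start y=0.000, vy=3.532 → t=0.720, apex=0.636, x_land=32.289, impact vy=-3.532
  bounce: vy ← 0.77·3.532 = 2.720
Arc 7: start y=0.000, vy=2.720 → t=0.555, apex=0.377, x_land=34.352, impact vy=-2.720
  bounce: vy ← 0.77·2.720 = 2.094

1 2.184 8.681 8.123
2 2.049 5.147 15.744
3 1.577 3.052 21.612
4 1.215 1.809 26.131
5 0.935 1.073 29.610
6 0.720 0.636 32.289
7 0.555 0.377 34.352
final: 34.352 2.094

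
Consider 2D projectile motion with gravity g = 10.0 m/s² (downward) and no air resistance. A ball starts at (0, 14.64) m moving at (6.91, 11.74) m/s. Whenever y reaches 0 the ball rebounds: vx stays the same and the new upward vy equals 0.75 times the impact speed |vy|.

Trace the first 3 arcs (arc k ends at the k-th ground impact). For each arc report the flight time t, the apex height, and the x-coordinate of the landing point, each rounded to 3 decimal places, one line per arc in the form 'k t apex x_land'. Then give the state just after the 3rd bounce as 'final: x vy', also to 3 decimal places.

1 3.249 21.531 22.452
2 3.113 12.111 43.961
3 2.335 6.813 60.092
final: 60.092 8.755

Arc 1: start y=14.640, vy=11.740 → t=3.249, apex=21.531, x_land=22.452, impact vy=-20.752
  bounce: vy ← 0.75·20.752 = 15.564
Arc 2: start y=0.000, vy=15.564 → t=3.113, apex=12.111, x_land=43.961, impact vy=-15.564
  bounce: vy ← 0.75·15.564 = 11.673
Arc 3: start y=0.000, vy=11.673 → t=2.335, apex=6.813, x_land=60.092, impact vy=-11.673
  bounce: vy ← 0.75·11.673 = 8.755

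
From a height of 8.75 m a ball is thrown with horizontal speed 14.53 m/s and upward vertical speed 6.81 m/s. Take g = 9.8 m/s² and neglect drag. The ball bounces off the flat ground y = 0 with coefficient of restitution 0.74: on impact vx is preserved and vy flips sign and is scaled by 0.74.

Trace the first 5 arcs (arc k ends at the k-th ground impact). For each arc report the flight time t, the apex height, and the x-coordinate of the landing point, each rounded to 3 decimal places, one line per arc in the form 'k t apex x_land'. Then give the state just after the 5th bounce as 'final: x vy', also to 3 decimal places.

Arc 1: start y=8.750, vy=6.810 → t=2.201, apex=11.116, x_land=31.982, impact vy=-14.761
  bounce: vy ← 0.74·14.761 = 10.923
Arc 2: start y=0.000, vy=10.923 → t=2.229, apex=6.087, x_land=64.371, impact vy=-10.923
  bounce: vy ← 0.74·10.923 = 8.083
Arc 3: start y=0.000, vy=8.083 → t=1.650, apex=3.333, x_land=88.340, impact vy=-8.083
  bounce: vy ← 0.74·8.083 = 5.981
Arc 4: start y=0.000, vy=5.981 → t=1.221, apex=1.825, x_land=106.076, impact vy=-5.981
  bounce: vy ← 0.74·5.981 = 4.426
Arc 5: start y=0.000, vy=4.426 → t=0.903, apex=1.000, x_land=119.201, impact vy=-4.426
  bounce: vy ← 0.74·4.426 = 3.275

1 2.201 11.116 31.982
2 2.229 6.087 64.371
3 1.650 3.333 88.340
4 1.221 1.825 106.076
5 0.903 1.000 119.201
final: 119.201 3.275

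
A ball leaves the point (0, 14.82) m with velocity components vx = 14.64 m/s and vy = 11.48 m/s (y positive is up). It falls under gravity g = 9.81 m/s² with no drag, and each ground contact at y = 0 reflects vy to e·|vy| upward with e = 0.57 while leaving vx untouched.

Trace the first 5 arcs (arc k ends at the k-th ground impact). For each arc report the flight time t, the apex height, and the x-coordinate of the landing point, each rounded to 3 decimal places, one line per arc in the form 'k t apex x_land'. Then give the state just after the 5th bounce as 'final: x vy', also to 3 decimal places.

1 3.266 21.537 47.809
2 2.389 6.997 82.781
3 1.362 2.273 102.715
4 0.776 0.739 114.078
5 0.442 0.240 120.554
final: 120.554 1.237

Arc 1: start y=14.820, vy=11.480 → t=3.266, apex=21.537, x_land=47.809, impact vy=-20.556
  bounce: vy ← 0.57·20.556 = 11.717
Arc 2: start y=0.000, vy=11.717 → t=2.389, apex=6.997, x_land=82.781, impact vy=-11.717
  bounce: vy ← 0.57·11.717 = 6.679
Arc 3: start y=0.000, vy=6.679 → t=1.362, apex=2.273, x_land=102.715, impact vy=-6.679
  bounce: vy ← 0.57·6.679 = 3.807
Arc 4: start y=0.000, vy=3.807 → t=0.776, apex=0.739, x_land=114.078, impact vy=-3.807
  bounce: vy ← 0.57·3.807 = 2.170
Arc 5: start y=0.000, vy=2.170 → t=0.442, apex=0.240, x_land=120.554, impact vy=-2.170
  bounce: vy ← 0.57·2.170 = 1.237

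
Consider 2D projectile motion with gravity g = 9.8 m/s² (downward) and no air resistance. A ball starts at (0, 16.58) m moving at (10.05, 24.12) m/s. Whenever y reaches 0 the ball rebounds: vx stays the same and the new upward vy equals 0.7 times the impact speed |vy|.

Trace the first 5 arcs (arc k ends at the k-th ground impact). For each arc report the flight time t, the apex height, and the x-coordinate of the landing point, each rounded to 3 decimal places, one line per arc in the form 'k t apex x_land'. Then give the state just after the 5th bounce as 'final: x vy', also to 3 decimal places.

1 5.534 46.262 55.616
2 4.302 22.669 98.848
3 3.011 11.108 129.111
4 2.108 5.443 150.295
5 1.475 2.667 165.123
final: 165.123 5.061

Arc 1: start y=16.580, vy=24.120 → t=5.534, apex=46.262, x_land=55.616, impact vy=-30.112
  bounce: vy ← 0.7·30.112 = 21.079
Arc 2: start y=0.000, vy=21.079 → t=4.302, apex=22.669, x_land=98.848, impact vy=-21.079
  bounce: vy ← 0.7·21.079 = 14.755
Arc 3: start y=0.000, vy=14.755 → t=3.011, apex=11.108, x_land=129.111, impact vy=-14.755
  bounce: vy ← 0.7·14.755 = 10.328
Arc 4: start y=0.000, vy=10.328 → t=2.108, apex=5.443, x_land=150.295, impact vy=-10.328
  bounce: vy ← 0.7·10.328 = 7.230
Arc 5: start y=0.000, vy=7.230 → t=1.475, apex=2.667, x_land=165.123, impact vy=-7.230
  bounce: vy ← 0.7·7.230 = 5.061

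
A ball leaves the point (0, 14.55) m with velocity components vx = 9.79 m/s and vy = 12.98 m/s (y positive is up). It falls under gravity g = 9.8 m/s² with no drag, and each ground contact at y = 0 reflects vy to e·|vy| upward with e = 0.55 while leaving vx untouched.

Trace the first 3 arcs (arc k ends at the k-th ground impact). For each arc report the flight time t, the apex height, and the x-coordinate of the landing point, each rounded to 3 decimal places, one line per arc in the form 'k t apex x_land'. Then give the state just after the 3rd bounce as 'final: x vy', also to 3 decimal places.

Arc 1: start y=14.550, vy=12.980 → t=3.498, apex=23.146, x_land=34.244, impact vy=-21.299
  bounce: vy ← 0.55·21.299 = 11.715
Arc 2: start y=0.000, vy=11.715 → t=2.391, apex=7.002, x_land=57.650, impact vy=-11.715
  bounce: vy ← 0.55·11.715 = 6.443
Arc 3: start y=0.000, vy=6.443 → t=1.315, apex=2.118, x_land=70.523, impact vy=-6.443
  bounce: vy ← 0.55·6.443 = 3.544

1 3.498 23.146 34.244
2 2.391 7.002 57.650
3 1.315 2.118 70.523
final: 70.523 3.544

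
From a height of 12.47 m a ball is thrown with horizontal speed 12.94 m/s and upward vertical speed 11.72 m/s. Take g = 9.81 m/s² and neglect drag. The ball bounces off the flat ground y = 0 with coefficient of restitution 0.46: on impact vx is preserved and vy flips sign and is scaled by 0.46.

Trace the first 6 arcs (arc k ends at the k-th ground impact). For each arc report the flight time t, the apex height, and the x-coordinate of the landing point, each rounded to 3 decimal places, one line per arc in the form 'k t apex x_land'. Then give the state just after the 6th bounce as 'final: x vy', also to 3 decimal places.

1 3.187 19.471 41.241
2 1.833 4.120 64.960
3 0.843 0.872 75.871
4 0.388 0.184 80.890
5 0.178 0.039 83.198
6 0.082 0.008 84.260
final: 84.260 0.185

Arc 1: start y=12.470, vy=11.720 → t=3.187, apex=19.471, x_land=41.241, impact vy=-19.545
  bounce: vy ← 0.46·19.545 = 8.991
Arc 2: start y=0.000, vy=8.991 → t=1.833, apex=4.120, x_land=64.960, impact vy=-8.991
  bounce: vy ← 0.46·8.991 = 4.136
Arc 3: start y=0.000, vy=4.136 → t=0.843, apex=0.872, x_land=75.871, impact vy=-4.136
  bounce: vy ← 0.46·4.136 = 1.902
Arc 4: start y=0.000, vy=1.902 → t=0.388, apex=0.184, x_land=80.890, impact vy=-1.902
  bounce: vy ← 0.46·1.902 = 0.875
Arc 5: start y=0.000, vy=0.875 → t=0.178, apex=0.039, x_land=83.198, impact vy=-0.875
  bounce: vy ← 0.46·0.875 = 0.403
Arc 6: start y=0.000, vy=0.403 → t=0.082, apex=0.008, x_land=84.260, impact vy=-0.403
  bounce: vy ← 0.46·0.403 = 0.185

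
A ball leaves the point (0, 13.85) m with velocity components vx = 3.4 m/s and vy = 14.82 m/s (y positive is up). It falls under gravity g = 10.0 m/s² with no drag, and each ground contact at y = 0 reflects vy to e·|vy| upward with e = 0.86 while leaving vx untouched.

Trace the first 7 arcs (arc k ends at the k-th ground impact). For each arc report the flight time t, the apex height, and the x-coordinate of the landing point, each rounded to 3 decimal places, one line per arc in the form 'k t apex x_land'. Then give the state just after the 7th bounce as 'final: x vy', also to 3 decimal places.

Arc 1: start y=13.850, vy=14.820 → t=3.711, apex=24.832, x_land=12.616, impact vy=-22.285
  bounce: vy ← 0.86·22.285 = 19.165
Arc 2: start y=0.000, vy=19.165 → t=3.833, apex=18.365, x_land=25.648, impact vy=-19.165
  bounce: vy ← 0.86·19.165 = 16.482
Arc 3: start y=0.000, vy=16.482 → t=3.296, apex=13.583, x_land=36.856, impact vy=-16.482
  bounce: vy ← 0.86·16.482 = 14.175
Arc 4: start y=0.000, vy=14.175 → t=2.835, apex=10.046, x_land=46.495, impact vy=-14.175
  bounce: vy ← 0.86·14.175 = 12.190
Arc 5: start y=0.000, vy=12.190 → t=2.438, apex=7.430, x_land=54.784, impact vy=-12.190
  bounce: vy ← 0.86·12.190 = 10.484
Arc 6: start y=0.000, vy=10.484 → t=2.097, apex=5.495, x_land=61.913, impact vy=-10.484
  bounce: vy ← 0.86·10.484 = 9.016
Arc 7: start y=0.000, vy=9.016 → t=1.803, apex=4.064, x_land=68.044, impact vy=-9.016
  bounce: vy ← 0.86·9.016 = 7.754

1 3.711 24.832 12.616
2 3.833 18.365 25.648
3 3.296 13.583 36.856
4 2.835 10.046 46.495
5 2.438 7.430 54.784
6 2.097 5.495 61.913
7 1.803 4.064 68.044
final: 68.044 7.754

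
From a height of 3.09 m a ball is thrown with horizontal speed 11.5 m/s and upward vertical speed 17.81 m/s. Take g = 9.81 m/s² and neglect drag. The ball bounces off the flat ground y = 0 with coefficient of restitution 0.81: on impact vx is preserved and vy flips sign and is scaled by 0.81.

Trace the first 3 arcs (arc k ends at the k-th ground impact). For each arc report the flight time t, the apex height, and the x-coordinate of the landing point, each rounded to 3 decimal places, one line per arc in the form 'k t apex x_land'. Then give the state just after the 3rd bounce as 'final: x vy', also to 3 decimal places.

Arc 1: start y=3.090, vy=17.810 → t=3.797, apex=19.257, x_land=43.664, impact vy=-19.438
  bounce: vy ← 0.81·19.438 = 15.744
Arc 2: start y=0.000, vy=15.744 → t=3.210, apex=12.635, x_land=80.578, impact vy=-15.744
  bounce: vy ← 0.81·15.744 = 12.753
Arc 3: start y=0.000, vy=12.753 → t=2.600, apex=8.289, x_land=110.478, impact vy=-12.753
  bounce: vy ← 0.81·12.753 = 10.330

1 3.797 19.257 43.664
2 3.210 12.635 80.578
3 2.600 8.289 110.478
final: 110.478 10.330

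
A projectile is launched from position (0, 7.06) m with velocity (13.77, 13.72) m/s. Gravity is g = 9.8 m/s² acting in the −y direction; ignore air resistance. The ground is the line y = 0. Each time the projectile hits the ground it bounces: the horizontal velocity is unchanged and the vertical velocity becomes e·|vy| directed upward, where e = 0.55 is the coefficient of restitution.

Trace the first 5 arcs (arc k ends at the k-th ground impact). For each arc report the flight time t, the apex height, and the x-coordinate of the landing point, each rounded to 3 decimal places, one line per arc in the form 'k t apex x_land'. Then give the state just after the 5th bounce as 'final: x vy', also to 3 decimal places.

1 3.244 16.664 44.672
2 2.029 5.041 72.605
3 1.116 1.525 87.968
4 0.614 0.461 96.418
5 0.337 0.140 101.065
final: 101.065 0.910

Arc 1: start y=7.060, vy=13.720 → t=3.244, apex=16.664, x_land=44.672, impact vy=-18.072
  bounce: vy ← 0.55·18.072 = 9.940
Arc 2: start y=0.000, vy=9.940 → t=2.029, apex=5.041, x_land=72.605, impact vy=-9.940
  bounce: vy ← 0.55·9.940 = 5.467
Arc 3: start y=0.000, vy=5.467 → t=1.116, apex=1.525, x_land=87.968, impact vy=-5.467
  bounce: vy ← 0.55·5.467 = 3.007
Arc 4: start y=0.000, vy=3.007 → t=0.614, apex=0.461, x_land=96.418, impact vy=-3.007
  bounce: vy ← 0.55·3.007 = 1.654
Arc 5: start y=0.000, vy=1.654 → t=0.337, apex=0.140, x_land=101.065, impact vy=-1.654
  bounce: vy ← 0.55·1.654 = 0.910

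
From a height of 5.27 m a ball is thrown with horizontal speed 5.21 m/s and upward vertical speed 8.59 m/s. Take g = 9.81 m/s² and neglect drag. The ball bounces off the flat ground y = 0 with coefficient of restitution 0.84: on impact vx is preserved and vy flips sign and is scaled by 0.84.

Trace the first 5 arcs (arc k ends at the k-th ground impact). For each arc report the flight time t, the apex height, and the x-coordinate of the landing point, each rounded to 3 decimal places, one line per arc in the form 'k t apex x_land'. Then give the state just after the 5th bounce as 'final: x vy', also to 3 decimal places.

1 2.233 9.031 11.631
2 2.280 6.372 23.508
3 1.915 4.496 33.484
4 1.608 3.173 41.865
5 1.351 2.239 48.904
final: 48.904 5.567

Arc 1: start y=5.270, vy=8.590 → t=2.233, apex=9.031, x_land=11.631, impact vy=-13.311
  bounce: vy ← 0.84·13.311 = 11.181
Arc 2: start y=0.000, vy=11.181 → t=2.280, apex=6.372, x_land=23.508, impact vy=-11.181
  bounce: vy ← 0.84·11.181 = 9.392
Arc 3: start y=0.000, vy=9.392 → t=1.915, apex=4.496, x_land=33.484, impact vy=-9.392
  bounce: vy ← 0.84·9.392 = 7.890
Arc 4: start y=0.000, vy=7.890 → t=1.608, apex=3.173, x_land=41.865, impact vy=-7.890
  bounce: vy ← 0.84·7.890 = 6.627
Arc 5: start y=0.000, vy=6.627 → t=1.351, apex=2.239, x_land=48.904, impact vy=-6.627
  bounce: vy ← 0.84·6.627 = 5.567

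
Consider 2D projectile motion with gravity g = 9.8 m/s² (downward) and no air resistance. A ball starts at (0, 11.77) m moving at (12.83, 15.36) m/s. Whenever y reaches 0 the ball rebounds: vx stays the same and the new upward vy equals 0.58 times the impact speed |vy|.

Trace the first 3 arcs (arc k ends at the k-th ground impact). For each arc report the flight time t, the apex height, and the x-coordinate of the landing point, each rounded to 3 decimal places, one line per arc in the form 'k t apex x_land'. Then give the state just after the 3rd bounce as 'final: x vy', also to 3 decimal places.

Arc 1: start y=11.770, vy=15.360 → t=3.772, apex=23.807, x_land=48.389, impact vy=-21.601
  bounce: vy ← 0.58·21.601 = 12.529
Arc 2: start y=0.000, vy=12.529 → t=2.557, apex=8.009, x_land=81.194, impact vy=-12.529
  bounce: vy ← 0.58·12.529 = 7.267
Arc 3: start y=0.000, vy=7.267 → t=1.483, apex=2.694, x_land=100.221, impact vy=-7.267
  bounce: vy ← 0.58·7.267 = 4.215

1 3.772 23.807 48.389
2 2.557 8.009 81.194
3 1.483 2.694 100.221
final: 100.221 4.215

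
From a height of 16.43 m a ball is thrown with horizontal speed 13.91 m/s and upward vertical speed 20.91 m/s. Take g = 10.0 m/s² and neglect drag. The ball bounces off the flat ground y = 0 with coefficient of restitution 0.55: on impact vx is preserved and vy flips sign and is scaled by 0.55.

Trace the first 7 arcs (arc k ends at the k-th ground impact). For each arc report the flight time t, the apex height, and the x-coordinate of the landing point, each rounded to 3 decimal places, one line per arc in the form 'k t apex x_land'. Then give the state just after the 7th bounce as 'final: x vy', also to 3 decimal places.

Arc 1: start y=16.430, vy=20.910 → t=4.858, apex=38.291, x_land=67.580, impact vy=-27.674
  bounce: vy ← 0.55·27.674 = 15.220
Arc 2: start y=0.000, vy=15.220 → t=3.044, apex=11.583, x_land=109.923, impact vy=-15.220
  bounce: vy ← 0.55·15.220 = 8.371
Arc 3: start y=0.000, vy=8.371 → t=1.674, apex=3.504, x_land=133.212, impact vy=-8.371
  bounce: vy ← 0.55·8.371 = 4.604
Arc 4: start y=0.000, vy=4.604 → t=0.921, apex=1.060, x_land=146.021, impact vy=-4.604
  bounce: vy ← 0.55·4.604 = 2.532
Arc 5: start y=0.000, vy=2.532 → t=0.506, apex=0.321, x_land=153.066, impact vy=-2.532
  bounce: vy ← 0.55·2.532 = 1.393
Arc 6: start y=0.000, vy=1.393 → t=0.279, apex=0.097, x_land=156.940, impact vy=-1.393
  bounce: vy ← 0.55·1.393 = 0.766
Arc 7: start y=0.000, vy=0.766 → t=0.153, apex=0.029, x_land=159.072, impact vy=-0.766
  bounce: vy ← 0.55·0.766 = 0.421

1 4.858 38.291 67.580
2 3.044 11.583 109.923
3 1.674 3.504 133.212
4 0.921 1.060 146.021
5 0.506 0.321 153.066
6 0.279 0.097 156.940
7 0.153 0.029 159.072
final: 159.072 0.421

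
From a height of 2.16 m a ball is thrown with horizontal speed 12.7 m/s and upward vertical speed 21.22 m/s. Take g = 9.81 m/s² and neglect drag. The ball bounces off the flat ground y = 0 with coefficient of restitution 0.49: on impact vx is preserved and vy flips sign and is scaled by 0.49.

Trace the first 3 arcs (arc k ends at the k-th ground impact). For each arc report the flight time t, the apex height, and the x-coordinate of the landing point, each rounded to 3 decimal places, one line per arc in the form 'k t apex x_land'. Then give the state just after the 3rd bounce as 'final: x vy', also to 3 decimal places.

Arc 1: start y=2.160, vy=21.220 → t=4.426, apex=25.110, x_land=56.206, impact vy=-22.196
  bounce: vy ← 0.49·22.196 = 10.876
Arc 2: start y=0.000, vy=10.876 → t=2.217, apex=6.029, x_land=84.367, impact vy=-10.876
  bounce: vy ← 0.49·10.876 = 5.329
Arc 3: start y=0.000, vy=5.329 → t=1.087, apex=1.448, x_land=98.165, impact vy=-5.329
  bounce: vy ← 0.49·5.329 = 2.611

1 4.426 25.110 56.206
2 2.217 6.029 84.367
3 1.087 1.448 98.165
final: 98.165 2.611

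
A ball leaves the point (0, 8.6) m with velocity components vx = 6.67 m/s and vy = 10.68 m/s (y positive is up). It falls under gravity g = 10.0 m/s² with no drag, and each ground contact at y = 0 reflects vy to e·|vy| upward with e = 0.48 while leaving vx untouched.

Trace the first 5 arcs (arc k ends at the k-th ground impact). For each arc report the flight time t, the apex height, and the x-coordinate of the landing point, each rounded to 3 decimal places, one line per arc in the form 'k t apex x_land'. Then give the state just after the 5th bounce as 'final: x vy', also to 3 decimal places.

1 2.759 14.303 18.405
2 1.624 3.295 29.235
3 0.779 0.759 34.433
4 0.374 0.175 36.928
5 0.180 0.040 38.126
final: 38.126 0.431

Arc 1: start y=8.600, vy=10.680 → t=2.759, apex=14.303, x_land=18.405, impact vy=-16.913
  bounce: vy ← 0.48·16.913 = 8.118
Arc 2: start y=0.000, vy=8.118 → t=1.624, apex=3.295, x_land=29.235, impact vy=-8.118
  bounce: vy ← 0.48·8.118 = 3.897
Arc 3: start y=0.000, vy=3.897 → t=0.779, apex=0.759, x_land=34.433, impact vy=-3.897
  bounce: vy ← 0.48·3.897 = 1.870
Arc 4: start y=0.000, vy=1.870 → t=0.374, apex=0.175, x_land=36.928, impact vy=-1.870
  bounce: vy ← 0.48·1.870 = 0.898
Arc 5: start y=0.000, vy=0.898 → t=0.180, apex=0.040, x_land=38.126, impact vy=-0.898
  bounce: vy ← 0.48·0.898 = 0.431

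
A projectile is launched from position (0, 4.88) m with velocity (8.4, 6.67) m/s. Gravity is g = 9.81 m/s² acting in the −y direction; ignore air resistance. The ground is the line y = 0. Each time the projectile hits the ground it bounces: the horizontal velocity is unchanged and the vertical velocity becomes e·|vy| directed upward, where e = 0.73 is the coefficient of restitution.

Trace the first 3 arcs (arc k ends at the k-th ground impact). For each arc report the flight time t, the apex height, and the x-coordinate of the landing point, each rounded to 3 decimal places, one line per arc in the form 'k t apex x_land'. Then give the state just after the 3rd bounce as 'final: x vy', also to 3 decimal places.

Arc 1: start y=4.880, vy=6.670 → t=1.887, apex=7.148, x_land=15.851, impact vy=-11.842
  bounce: vy ← 0.73·11.842 = 8.645
Arc 2: start y=0.000, vy=8.645 → t=1.762, apex=3.809, x_land=30.656, impact vy=-8.645
  bounce: vy ← 0.73·8.645 = 6.311
Arc 3: start y=0.000, vy=6.311 → t=1.287, apex=2.030, x_land=41.463, impact vy=-6.311
  bounce: vy ← 0.73·6.311 = 4.607

1 1.887 7.148 15.851
2 1.762 3.809 30.656
3 1.287 2.030 41.463
final: 41.463 4.607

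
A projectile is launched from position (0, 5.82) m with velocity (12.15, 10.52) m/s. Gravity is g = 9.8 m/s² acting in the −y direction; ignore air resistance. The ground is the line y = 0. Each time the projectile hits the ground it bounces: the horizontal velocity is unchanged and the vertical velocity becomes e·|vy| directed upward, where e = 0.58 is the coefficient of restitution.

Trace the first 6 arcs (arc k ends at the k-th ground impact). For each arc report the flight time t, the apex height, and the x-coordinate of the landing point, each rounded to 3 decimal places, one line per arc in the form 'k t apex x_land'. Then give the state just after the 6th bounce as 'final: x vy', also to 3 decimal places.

1 2.603 11.466 31.629
2 1.774 3.857 53.189
3 1.029 1.298 65.694
4 0.597 0.437 72.947
5 0.346 0.147 77.153
6 0.201 0.049 79.593
final: 79.593 0.571

Arc 1: start y=5.820, vy=10.520 → t=2.603, apex=11.466, x_land=31.629, impact vy=-14.991
  bounce: vy ← 0.58·14.991 = 8.695
Arc 2: start y=0.000, vy=8.695 → t=1.774, apex=3.857, x_land=53.189, impact vy=-8.695
  bounce: vy ← 0.58·8.695 = 5.043
Arc 3: start y=0.000, vy=5.043 → t=1.029, apex=1.298, x_land=65.694, impact vy=-5.043
  bounce: vy ← 0.58·5.043 = 2.925
Arc 4: start y=0.000, vy=2.925 → t=0.597, apex=0.437, x_land=72.947, impact vy=-2.925
  bounce: vy ← 0.58·2.925 = 1.697
Arc 5: start y=0.000, vy=1.697 → t=0.346, apex=0.147, x_land=77.153, impact vy=-1.697
  bounce: vy ← 0.58·1.697 = 0.984
Arc 6: start y=0.000, vy=0.984 → t=0.201, apex=0.049, x_land=79.593, impact vy=-0.984
  bounce: vy ← 0.58·0.984 = 0.571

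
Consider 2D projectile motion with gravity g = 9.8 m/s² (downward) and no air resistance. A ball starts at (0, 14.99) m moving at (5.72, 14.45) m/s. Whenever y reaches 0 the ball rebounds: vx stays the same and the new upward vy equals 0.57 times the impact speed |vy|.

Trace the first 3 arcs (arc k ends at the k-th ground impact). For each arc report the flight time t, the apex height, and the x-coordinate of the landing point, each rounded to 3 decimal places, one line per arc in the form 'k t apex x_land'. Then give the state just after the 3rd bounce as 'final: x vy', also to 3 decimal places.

1 3.762 25.643 21.519
2 2.608 8.331 36.437
3 1.487 2.707 44.939
final: 44.939 4.152

Arc 1: start y=14.990, vy=14.450 → t=3.762, apex=25.643, x_land=21.519, impact vy=-22.419
  bounce: vy ← 0.57·22.419 = 12.779
Arc 2: start y=0.000, vy=12.779 → t=2.608, apex=8.331, x_land=36.437, impact vy=-12.779
  bounce: vy ← 0.57·12.779 = 7.284
Arc 3: start y=0.000, vy=7.284 → t=1.487, apex=2.707, x_land=44.939, impact vy=-7.284
  bounce: vy ← 0.57·7.284 = 4.152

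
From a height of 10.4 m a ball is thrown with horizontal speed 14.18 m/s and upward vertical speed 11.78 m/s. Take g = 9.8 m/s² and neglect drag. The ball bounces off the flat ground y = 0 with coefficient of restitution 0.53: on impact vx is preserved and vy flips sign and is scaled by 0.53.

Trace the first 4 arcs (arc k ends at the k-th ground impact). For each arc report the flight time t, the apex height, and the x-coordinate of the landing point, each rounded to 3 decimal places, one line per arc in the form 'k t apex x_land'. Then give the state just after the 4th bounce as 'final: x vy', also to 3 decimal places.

Arc 1: start y=10.400, vy=11.780 → t=3.091, apex=17.480, x_land=43.827, impact vy=-18.510
  bounce: vy ← 0.53·18.510 = 9.810
Arc 2: start y=0.000, vy=9.810 → t=2.002, apex=4.910, x_land=72.217, impact vy=-9.810
  bounce: vy ← 0.53·9.810 = 5.199
Arc 3: start y=0.000, vy=5.199 → t=1.061, apex=1.379, x_land=87.263, impact vy=-5.199
  bounce: vy ← 0.53·5.199 = 2.756
Arc 4: start y=0.000, vy=2.756 → t=0.562, apex=0.387, x_land=95.238, impact vy=-2.756
  bounce: vy ← 0.53·2.756 = 1.461

1 3.091 17.480 43.827
2 2.002 4.910 72.217
3 1.061 1.379 87.263
4 0.562 0.387 95.238
final: 95.238 1.461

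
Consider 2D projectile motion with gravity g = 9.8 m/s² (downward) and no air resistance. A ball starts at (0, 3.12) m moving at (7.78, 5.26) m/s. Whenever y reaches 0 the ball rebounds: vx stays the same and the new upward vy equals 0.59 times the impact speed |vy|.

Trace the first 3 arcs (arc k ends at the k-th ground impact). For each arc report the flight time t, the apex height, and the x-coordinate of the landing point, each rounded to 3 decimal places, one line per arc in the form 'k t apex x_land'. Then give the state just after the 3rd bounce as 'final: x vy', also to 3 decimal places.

1 1.498 4.532 11.658
2 1.135 1.577 20.486
3 0.670 0.549 25.695
final: 25.695 1.936

Arc 1: start y=3.120, vy=5.260 → t=1.498, apex=4.532, x_land=11.658, impact vy=-9.424
  bounce: vy ← 0.59·9.424 = 5.560
Arc 2: start y=0.000, vy=5.560 → t=1.135, apex=1.577, x_land=20.486, impact vy=-5.560
  bounce: vy ← 0.59·5.560 = 3.281
Arc 3: start y=0.000, vy=3.281 → t=0.670, apex=0.549, x_land=25.695, impact vy=-3.281
  bounce: vy ← 0.59·3.281 = 1.936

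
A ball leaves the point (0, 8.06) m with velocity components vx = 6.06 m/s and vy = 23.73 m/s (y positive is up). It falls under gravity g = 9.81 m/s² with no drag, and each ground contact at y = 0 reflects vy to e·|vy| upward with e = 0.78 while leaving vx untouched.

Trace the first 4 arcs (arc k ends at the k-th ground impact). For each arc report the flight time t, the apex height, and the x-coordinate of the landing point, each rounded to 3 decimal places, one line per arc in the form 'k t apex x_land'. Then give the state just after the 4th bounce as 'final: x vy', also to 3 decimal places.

1 5.157 36.761 31.249
2 4.271 22.365 57.129
3 3.331 13.607 77.316
4 2.598 8.279 93.062
final: 93.062 9.941

Arc 1: start y=8.060, vy=23.730 → t=5.157, apex=36.761, x_land=31.249, impact vy=-26.856
  bounce: vy ← 0.78·26.856 = 20.948
Arc 2: start y=0.000, vy=20.948 → t=4.271, apex=22.365, x_land=57.129, impact vy=-20.948
  bounce: vy ← 0.78·20.948 = 16.339
Arc 3: start y=0.000, vy=16.339 → t=3.331, apex=13.607, x_land=77.316, impact vy=-16.339
  bounce: vy ← 0.78·16.339 = 12.745
Arc 4: start y=0.000, vy=12.745 → t=2.598, apex=8.279, x_land=93.062, impact vy=-12.745
  bounce: vy ← 0.78·12.745 = 9.941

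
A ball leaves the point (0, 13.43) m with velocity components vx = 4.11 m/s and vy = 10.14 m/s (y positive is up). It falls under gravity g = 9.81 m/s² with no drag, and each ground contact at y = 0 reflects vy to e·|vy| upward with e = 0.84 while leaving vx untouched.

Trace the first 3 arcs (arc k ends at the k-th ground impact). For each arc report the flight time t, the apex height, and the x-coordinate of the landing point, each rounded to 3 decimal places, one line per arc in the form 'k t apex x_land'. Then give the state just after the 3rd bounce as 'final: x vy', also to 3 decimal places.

Arc 1: start y=13.430, vy=10.140 → t=2.985, apex=18.671, x_land=12.267, impact vy=-19.139
  bounce: vy ← 0.84·19.139 = 16.077
Arc 2: start y=0.000, vy=16.077 → t=3.278, apex=13.174, x_land=25.738, impact vy=-16.077
  bounce: vy ← 0.84·16.077 = 13.505
Arc 3: start y=0.000, vy=13.505 → t=2.753, apex=9.296, x_land=37.054, impact vy=-13.505
  bounce: vy ← 0.84·13.505 = 11.344

1 2.985 18.671 12.267
2 3.278 13.174 25.738
3 2.753 9.296 37.054
final: 37.054 11.344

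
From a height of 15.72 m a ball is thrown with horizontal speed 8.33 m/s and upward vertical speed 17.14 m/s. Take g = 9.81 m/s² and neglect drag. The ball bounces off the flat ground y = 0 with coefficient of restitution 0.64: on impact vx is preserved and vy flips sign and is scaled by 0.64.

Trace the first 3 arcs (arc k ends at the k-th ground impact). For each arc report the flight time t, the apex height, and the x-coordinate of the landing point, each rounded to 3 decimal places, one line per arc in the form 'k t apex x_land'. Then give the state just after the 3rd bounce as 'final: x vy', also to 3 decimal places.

1 4.249 30.693 35.392
2 3.202 12.572 62.064
3 2.049 5.150 79.134
final: 79.134 6.433

Arc 1: start y=15.720, vy=17.140 → t=4.249, apex=30.693, x_land=35.392, impact vy=-24.540
  bounce: vy ← 0.64·24.540 = 15.706
Arc 2: start y=0.000, vy=15.706 → t=3.202, apex=12.572, x_land=62.064, impact vy=-15.706
  bounce: vy ← 0.64·15.706 = 10.052
Arc 3: start y=0.000, vy=10.052 → t=2.049, apex=5.150, x_land=79.134, impact vy=-10.052
  bounce: vy ← 0.64·10.052 = 6.433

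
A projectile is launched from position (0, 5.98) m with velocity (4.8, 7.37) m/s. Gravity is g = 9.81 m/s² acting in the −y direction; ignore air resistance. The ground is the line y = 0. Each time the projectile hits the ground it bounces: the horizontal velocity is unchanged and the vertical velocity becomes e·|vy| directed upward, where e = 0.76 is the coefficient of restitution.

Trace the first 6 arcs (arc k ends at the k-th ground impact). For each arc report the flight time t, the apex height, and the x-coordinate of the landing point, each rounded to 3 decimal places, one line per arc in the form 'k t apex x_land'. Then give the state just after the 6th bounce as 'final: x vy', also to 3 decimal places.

1 2.087 8.748 10.017
2 2.030 5.053 19.760
3 1.543 2.919 27.166
4 1.173 1.686 32.794
5 0.891 0.974 37.071
6 0.677 0.562 40.322
final: 40.322 2.525

Arc 1: start y=5.980, vy=7.370 → t=2.087, apex=8.748, x_land=10.017, impact vy=-13.101
  bounce: vy ← 0.76·13.101 = 9.957
Arc 2: start y=0.000, vy=9.957 → t=2.030, apex=5.053, x_land=19.760, impact vy=-9.957
  bounce: vy ← 0.76·9.957 = 7.567
Arc 3: start y=0.000, vy=7.567 → t=1.543, apex=2.919, x_land=27.166, impact vy=-7.567
  bounce: vy ← 0.76·7.567 = 5.751
Arc 4: start y=0.000, vy=5.751 → t=1.173, apex=1.686, x_land=32.794, impact vy=-5.751
  bounce: vy ← 0.76·5.751 = 4.371
Arc 5: start y=0.000, vy=4.371 → t=0.891, apex=0.974, x_land=37.071, impact vy=-4.371
  bounce: vy ← 0.76·4.371 = 3.322
Arc 6: start y=0.000, vy=3.322 → t=0.677, apex=0.562, x_land=40.322, impact vy=-3.322
  bounce: vy ← 0.76·3.322 = 2.525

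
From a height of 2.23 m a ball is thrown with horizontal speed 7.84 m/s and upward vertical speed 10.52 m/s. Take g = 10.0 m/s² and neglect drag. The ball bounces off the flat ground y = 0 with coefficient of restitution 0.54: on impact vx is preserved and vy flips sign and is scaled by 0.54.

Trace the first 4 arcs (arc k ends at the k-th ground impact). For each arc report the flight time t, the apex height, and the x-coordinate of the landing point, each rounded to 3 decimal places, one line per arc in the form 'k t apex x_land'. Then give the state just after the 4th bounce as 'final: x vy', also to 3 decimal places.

Arc 1: start y=2.230, vy=10.520 → t=2.298, apex=7.764, x_land=18.017, impact vy=-12.461
  bounce: vy ← 0.54·12.461 = 6.729
Arc 2: start y=0.000, vy=6.729 → t=1.346, apex=2.264, x_land=28.568, impact vy=-6.729
  bounce: vy ← 0.54·6.729 = 3.634
Arc 3: start y=0.000, vy=3.634 → t=0.727, apex=0.660, x_land=34.265, impact vy=-3.634
  bounce: vy ← 0.54·3.634 = 1.962
Arc 4: start y=0.000, vy=1.962 → t=0.392, apex=0.192, x_land=37.342, impact vy=-1.962
  bounce: vy ← 0.54·1.962 = 1.060

1 2.298 7.764 18.017
2 1.346 2.264 28.568
3 0.727 0.660 34.265
4 0.392 0.192 37.342
final: 37.342 1.060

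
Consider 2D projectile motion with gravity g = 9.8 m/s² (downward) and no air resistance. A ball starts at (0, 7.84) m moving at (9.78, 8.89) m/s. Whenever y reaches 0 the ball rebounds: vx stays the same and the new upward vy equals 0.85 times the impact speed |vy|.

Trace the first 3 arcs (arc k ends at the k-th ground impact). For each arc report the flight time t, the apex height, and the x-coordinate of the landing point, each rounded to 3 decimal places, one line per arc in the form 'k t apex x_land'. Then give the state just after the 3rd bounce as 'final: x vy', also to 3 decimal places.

Arc 1: start y=7.840, vy=8.890 → t=2.464, apex=11.872, x_land=24.095, impact vy=-15.254
  bounce: vy ← 0.85·15.254 = 12.966
Arc 2: start y=0.000, vy=12.966 → t=2.646, apex=8.578, x_land=49.975, impact vy=-12.966
  bounce: vy ← 0.85·12.966 = 11.021
Arc 3: start y=0.000, vy=11.021 → t=2.249, apex=6.197, x_land=71.972, impact vy=-11.021
  bounce: vy ← 0.85·11.021 = 9.368

1 2.464 11.872 24.095
2 2.646 8.578 49.975
3 2.249 6.197 71.972
final: 71.972 9.368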